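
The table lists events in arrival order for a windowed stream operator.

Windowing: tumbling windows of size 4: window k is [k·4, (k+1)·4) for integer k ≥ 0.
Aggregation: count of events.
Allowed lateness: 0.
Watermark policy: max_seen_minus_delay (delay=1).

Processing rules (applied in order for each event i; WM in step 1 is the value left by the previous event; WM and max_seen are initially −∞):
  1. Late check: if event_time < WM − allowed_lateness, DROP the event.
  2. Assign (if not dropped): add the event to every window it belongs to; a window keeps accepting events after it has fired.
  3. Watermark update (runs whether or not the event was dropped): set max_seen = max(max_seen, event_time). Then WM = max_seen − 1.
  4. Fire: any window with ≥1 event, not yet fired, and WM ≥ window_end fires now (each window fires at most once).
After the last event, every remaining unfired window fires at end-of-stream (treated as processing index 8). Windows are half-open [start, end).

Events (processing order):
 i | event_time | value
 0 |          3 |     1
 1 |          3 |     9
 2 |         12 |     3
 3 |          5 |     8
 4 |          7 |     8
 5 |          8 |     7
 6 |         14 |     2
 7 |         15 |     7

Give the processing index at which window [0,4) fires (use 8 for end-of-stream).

2

i=0 t=3 v=1: → [0,4); WM=2
i=1 t=3 v=9: → [0,4); WM=2
i=2 t=12 v=3: → [12,16); WM=11; [0,4) fires=2
i=3 t=5 v=8: DROP (t<11-0); WM=11
i=4 t=7 v=8: DROP (t<11-0); WM=11
i=5 t=8 v=7: DROP (t<11-0); WM=11
i=6 t=14 v=2: → [12,16); WM=13
i=7 t=15 v=7: → [12,16); WM=14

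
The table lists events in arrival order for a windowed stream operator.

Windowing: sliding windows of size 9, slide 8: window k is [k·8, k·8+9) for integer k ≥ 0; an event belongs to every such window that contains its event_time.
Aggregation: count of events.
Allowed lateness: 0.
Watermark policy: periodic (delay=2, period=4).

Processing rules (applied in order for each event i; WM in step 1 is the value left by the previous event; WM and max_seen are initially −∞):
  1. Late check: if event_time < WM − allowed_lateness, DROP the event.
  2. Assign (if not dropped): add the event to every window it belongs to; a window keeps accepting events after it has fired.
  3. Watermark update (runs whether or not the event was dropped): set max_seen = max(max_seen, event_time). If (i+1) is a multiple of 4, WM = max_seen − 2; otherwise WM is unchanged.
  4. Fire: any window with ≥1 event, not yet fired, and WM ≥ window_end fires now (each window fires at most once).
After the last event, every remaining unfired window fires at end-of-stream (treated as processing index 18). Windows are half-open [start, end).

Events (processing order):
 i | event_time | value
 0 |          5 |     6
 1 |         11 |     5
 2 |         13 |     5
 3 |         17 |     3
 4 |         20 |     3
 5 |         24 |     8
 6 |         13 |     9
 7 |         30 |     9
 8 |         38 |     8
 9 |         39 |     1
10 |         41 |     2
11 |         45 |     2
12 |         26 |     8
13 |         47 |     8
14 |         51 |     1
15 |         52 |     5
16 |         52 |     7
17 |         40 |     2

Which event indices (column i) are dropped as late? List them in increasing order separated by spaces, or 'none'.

i=0 t=5 v=6: → [0,9); WM=−∞
i=1 t=11 v=5: → [8,17); WM=−∞
i=2 t=13 v=5: → [8,17); WM=−∞
i=3 t=17 v=3: → [16,25); WM=15; [0,9) fires=1
i=4 t=20 v=3: → [16,25); WM=15
i=5 t=24 v=8: → [24,33),[16,25); WM=15
i=6 t=13 v=9: DROP (t<15-0); WM=15
i=7 t=30 v=9: → [24,33); WM=28; [8,17) fires=2 [16,25) fires=3
i=8 t=38 v=8: → [32,41); WM=28
i=9 t=39 v=1: → [32,41); WM=28
i=10 t=41 v=2: → [40,49); WM=28
i=11 t=45 v=2: → [40,49); WM=43; [24,33) fires=2 [32,41) fires=2
i=12 t=26 v=8: DROP (t<43-0); WM=43
i=13 t=47 v=8: → [40,49); WM=43
i=14 t=51 v=1: → [48,57); WM=43
i=15 t=52 v=5: → [48,57); WM=50; [40,49) fires=3
i=16 t=52 v=7: → [48,57); WM=50
i=17 t=40 v=2: DROP (t<50-0); WM=50

6 12 17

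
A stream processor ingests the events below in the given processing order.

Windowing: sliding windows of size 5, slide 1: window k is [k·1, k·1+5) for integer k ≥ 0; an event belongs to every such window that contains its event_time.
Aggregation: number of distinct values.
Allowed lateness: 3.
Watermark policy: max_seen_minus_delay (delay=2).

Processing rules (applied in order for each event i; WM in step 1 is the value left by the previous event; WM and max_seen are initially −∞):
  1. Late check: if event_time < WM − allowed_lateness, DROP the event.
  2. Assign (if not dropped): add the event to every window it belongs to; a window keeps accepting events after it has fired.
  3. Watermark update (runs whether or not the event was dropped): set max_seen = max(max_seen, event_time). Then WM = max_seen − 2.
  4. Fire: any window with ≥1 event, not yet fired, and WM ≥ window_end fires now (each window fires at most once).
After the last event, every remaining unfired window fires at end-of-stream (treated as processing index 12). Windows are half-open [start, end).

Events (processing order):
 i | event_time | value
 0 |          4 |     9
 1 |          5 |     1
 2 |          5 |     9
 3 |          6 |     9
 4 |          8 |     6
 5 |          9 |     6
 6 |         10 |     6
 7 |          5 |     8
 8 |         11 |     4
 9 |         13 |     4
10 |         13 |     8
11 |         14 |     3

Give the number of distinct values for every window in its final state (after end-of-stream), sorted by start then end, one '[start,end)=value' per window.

i=0 t=4 v=9: → [4,9),[3,8),[2,7),[1,6),[0,5); WM=2
i=1 t=5 v=1: → [5,10),[4,9),[3,8),[2,7),[1,6); WM=3
i=2 t=5 v=9: → [5,10),[4,9),[3,8),[2,7),[1,6); WM=3
i=3 t=6 v=9: → [6,11),[5,10),[4,9),[3,8),[2,7); WM=4
i=4 t=8 v=6: → [8,13),[7,12),[6,11),[5,10),[4,9); WM=6; [0,5) fires=1 [1,6) fires=2
i=5 t=9 v=6: → [9,14),[8,13),[7,12),[6,11),[5,10); WM=7; [2,7) fires=2
i=6 t=10 v=6: → [10,15),[9,14),[8,13),[7,12),[6,11); WM=8; [3,8) fires=2
i=7 t=5 v=8: → [5,10),[4,9),[3,8),[2,7),[1,6); WM=8
i=8 t=11 v=4: → [11,16),[10,15),[9,14),[8,13),[7,12); WM=9; [4,9) fires=4
i=9 t=13 v=4: → [13,18),[12,17),[11,16),[10,15),[9,14); WM=11; [5,10) fires=4 [6,11) fires=2
i=10 t=13 v=8: → [13,18),[12,17),[11,16),[10,15),[9,14); WM=11
i=11 t=14 v=3: → [14,19),[13,18),[12,17),[11,16),[10,15); WM=12; [7,12) fires=2

[0,5)=1 [1,6)=3 [2,7)=3 [3,8)=3 [4,9)=4 [5,10)=4 [6,11)=2 [7,12)=2 [8,13)=2 [9,14)=3 [10,15)=4 [11,16)=3 [12,17)=3 [13,18)=3 [14,19)=1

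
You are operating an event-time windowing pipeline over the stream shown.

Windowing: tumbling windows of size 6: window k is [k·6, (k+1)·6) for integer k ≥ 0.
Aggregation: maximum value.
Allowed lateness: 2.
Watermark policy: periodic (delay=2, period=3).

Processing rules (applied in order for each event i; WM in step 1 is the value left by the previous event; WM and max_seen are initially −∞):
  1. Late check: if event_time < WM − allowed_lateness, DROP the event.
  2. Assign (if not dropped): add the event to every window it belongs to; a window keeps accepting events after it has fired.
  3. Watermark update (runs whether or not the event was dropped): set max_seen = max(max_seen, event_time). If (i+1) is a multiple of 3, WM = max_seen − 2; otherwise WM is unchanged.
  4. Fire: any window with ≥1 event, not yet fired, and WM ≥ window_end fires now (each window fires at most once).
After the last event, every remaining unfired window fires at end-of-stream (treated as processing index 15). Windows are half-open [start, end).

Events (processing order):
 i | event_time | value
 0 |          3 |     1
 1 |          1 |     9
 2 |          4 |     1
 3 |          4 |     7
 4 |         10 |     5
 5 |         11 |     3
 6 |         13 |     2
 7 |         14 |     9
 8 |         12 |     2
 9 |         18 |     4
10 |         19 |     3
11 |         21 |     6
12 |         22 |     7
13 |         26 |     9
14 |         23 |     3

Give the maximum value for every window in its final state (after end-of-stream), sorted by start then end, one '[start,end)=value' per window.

i=0 t=3 v=1: → [0,6); WM=−∞
i=1 t=1 v=9: → [0,6); WM=−∞
i=2 t=4 v=1: → [0,6); WM=2
i=3 t=4 v=7: → [0,6); WM=2
i=4 t=10 v=5: → [6,12); WM=2
i=5 t=11 v=3: → [6,12); WM=9; [0,6) fires=9
i=6 t=13 v=2: → [12,18); WM=9
i=7 t=14 v=9: → [12,18); WM=9
i=8 t=12 v=2: → [12,18); WM=12; [6,12) fires=5
i=9 t=18 v=4: → [18,24); WM=12
i=10 t=19 v=3: → [18,24); WM=12
i=11 t=21 v=6: → [18,24); WM=19; [12,18) fires=9
i=12 t=22 v=7: → [18,24); WM=19
i=13 t=26 v=9: → [24,30); WM=19
i=14 t=23 v=3: → [18,24); WM=24; [18,24) fires=7

[0,6)=9 [6,12)=5 [12,18)=9 [18,24)=7 [24,30)=9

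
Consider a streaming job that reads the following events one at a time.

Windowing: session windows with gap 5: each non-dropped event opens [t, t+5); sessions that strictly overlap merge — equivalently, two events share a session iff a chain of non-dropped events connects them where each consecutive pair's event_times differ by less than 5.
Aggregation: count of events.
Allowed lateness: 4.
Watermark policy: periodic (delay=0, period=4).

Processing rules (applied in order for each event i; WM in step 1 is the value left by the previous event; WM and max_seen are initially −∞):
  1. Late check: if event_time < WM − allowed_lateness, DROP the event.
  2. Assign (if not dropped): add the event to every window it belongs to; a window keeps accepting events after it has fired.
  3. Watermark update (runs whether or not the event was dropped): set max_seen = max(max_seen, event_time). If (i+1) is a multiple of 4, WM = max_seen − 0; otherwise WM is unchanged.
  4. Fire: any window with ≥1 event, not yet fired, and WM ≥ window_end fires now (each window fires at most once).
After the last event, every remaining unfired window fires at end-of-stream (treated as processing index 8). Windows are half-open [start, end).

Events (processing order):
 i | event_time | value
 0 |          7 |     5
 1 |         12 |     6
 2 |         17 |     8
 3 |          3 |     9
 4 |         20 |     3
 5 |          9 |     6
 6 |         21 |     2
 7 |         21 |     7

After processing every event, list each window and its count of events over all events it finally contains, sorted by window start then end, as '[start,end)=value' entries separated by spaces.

[3,12)=2 [12,17)=1 [17,26)=4

i=0 t=7 v=5: → [7,12); WM=−∞
i=1 t=12 v=6: → [12,17); WM=−∞
i=2 t=17 v=8: → [17,22); WM=−∞
i=3 t=3 v=9: → [3,12); WM=17
i=4 t=20 v=3: → [17,25); WM=17
i=5 t=9 v=6: DROP (t<17-4); WM=17
i=6 t=21 v=2: → [17,26); WM=17
i=7 t=21 v=7: → [17,26); WM=21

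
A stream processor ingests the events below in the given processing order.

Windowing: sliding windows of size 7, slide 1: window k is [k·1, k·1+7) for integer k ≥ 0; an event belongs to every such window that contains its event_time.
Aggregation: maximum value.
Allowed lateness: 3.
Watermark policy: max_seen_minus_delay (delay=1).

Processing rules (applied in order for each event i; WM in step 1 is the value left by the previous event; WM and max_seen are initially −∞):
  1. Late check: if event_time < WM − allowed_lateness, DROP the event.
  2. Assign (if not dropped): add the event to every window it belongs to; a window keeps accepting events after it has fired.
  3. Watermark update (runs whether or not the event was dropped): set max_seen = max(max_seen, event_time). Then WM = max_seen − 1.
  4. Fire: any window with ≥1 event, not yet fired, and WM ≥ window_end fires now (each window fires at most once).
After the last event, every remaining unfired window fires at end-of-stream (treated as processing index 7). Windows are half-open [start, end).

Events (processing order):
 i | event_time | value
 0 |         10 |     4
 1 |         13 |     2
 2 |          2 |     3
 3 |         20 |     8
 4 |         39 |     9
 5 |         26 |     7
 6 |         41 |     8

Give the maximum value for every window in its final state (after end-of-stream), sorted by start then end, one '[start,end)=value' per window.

[4,11)=4 [5,12)=4 [6,13)=4 [7,14)=4 [8,15)=4 [9,16)=4 [10,17)=4 [11,18)=2 [12,19)=2 [13,20)=2 [14,21)=8 [15,22)=8 [16,23)=8 [17,24)=8 [18,25)=8 [19,26)=8 [20,27)=8 [33,40)=9 [34,41)=9 [35,42)=9 [36,43)=9 [37,44)=9 [38,45)=9 [39,46)=9 [40,47)=8 [41,48)=8

i=0 t=10 v=4: → [10,17),[9,16),[8,15),[7,14),[6,13),[5,12),[4,11); WM=9
i=1 t=13 v=2: → [13,20),[12,19),[11,18),[10,17),[9,16),[8,15),[7,14); WM=12; [4,11) fires=4 [5,12) fires=4
i=2 t=2 v=3: DROP (t<12-3); WM=12
i=3 t=20 v=8: → [20,27),[19,26),[18,25),[17,24),[16,23),[15,22),[14,21); WM=19; [6,13) fires=4 [7,14) fires=4 [8,15) fires=4 [9,16) fires=4 [10,17) fires=4 [11,18) fires=2 [12,19) fires=2
i=4 t=39 v=9: → [39,46),[38,45),[37,44),[36,43),[35,42),[34,41),[33,40); WM=38; [13,20) fires=2 [14,21) fires=8 [15,22) fires=8 [16,23) fires=8 [17,24) fires=8 [18,25) fires=8 [19,26) fires=8 [20,27) fires=8
i=5 t=26 v=7: DROP (t<38-3); WM=38
i=6 t=41 v=8: → [41,48),[40,47),[39,46),[38,45),[37,44),[36,43),[35,42); WM=40; [33,40) fires=9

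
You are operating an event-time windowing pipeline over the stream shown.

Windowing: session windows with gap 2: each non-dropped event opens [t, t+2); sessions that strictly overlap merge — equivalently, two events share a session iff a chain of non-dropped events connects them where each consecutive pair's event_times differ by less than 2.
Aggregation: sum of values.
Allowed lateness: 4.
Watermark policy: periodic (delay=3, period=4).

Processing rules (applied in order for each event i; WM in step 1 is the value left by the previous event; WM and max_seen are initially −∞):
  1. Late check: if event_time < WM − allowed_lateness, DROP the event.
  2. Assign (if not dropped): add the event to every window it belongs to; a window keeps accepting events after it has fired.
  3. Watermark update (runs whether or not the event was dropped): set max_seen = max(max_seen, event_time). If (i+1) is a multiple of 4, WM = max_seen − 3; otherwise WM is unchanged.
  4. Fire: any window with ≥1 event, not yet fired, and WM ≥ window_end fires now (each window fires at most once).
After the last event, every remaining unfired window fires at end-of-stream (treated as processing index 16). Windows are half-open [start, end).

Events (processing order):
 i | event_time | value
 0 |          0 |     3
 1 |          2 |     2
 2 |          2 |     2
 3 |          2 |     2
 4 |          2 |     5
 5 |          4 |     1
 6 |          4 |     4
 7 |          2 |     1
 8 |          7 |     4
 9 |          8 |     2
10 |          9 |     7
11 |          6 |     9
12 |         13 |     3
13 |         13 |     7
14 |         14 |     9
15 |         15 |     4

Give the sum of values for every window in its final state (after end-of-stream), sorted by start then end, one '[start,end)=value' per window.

[0,2)=3 [2,4)=12 [4,6)=5 [6,11)=22 [13,17)=23

i=0 t=0 v=3: → [0,2); WM=−∞
i=1 t=2 v=2: → [2,4); WM=−∞
i=2 t=2 v=2: → [2,4); WM=−∞
i=3 t=2 v=2: → [2,4); WM=-1
i=4 t=2 v=5: → [2,4); WM=-1
i=5 t=4 v=1: → [4,6); WM=-1
i=6 t=4 v=4: → [4,6); WM=-1
i=7 t=2 v=1: → [2,4); WM=1
i=8 t=7 v=4: → [7,9); WM=1
i=9 t=8 v=2: → [7,10); WM=1
i=10 t=9 v=7: → [7,11); WM=1
i=11 t=6 v=9: → [6,11); WM=6
i=12 t=13 v=3: → [13,15); WM=6
i=13 t=13 v=7: → [13,15); WM=6
i=14 t=14 v=9: → [13,16); WM=6
i=15 t=15 v=4: → [13,17); WM=12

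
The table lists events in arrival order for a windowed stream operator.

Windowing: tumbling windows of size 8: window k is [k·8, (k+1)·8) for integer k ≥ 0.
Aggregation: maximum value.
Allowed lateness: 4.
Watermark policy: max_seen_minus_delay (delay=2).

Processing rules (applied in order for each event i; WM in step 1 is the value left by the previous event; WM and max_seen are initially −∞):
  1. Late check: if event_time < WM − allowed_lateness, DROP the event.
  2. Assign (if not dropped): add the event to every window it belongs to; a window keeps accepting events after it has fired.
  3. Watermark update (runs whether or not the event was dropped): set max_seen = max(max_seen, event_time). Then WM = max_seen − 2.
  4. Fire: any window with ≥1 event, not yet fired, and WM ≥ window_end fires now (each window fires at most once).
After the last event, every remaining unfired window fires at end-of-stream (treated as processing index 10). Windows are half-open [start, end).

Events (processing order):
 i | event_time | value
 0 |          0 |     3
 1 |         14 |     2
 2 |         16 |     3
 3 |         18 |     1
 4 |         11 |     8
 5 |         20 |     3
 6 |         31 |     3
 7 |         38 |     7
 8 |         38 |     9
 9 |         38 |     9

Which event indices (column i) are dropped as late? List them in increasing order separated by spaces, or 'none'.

i=0 t=0 v=3: → [0,8); WM=-2
i=1 t=14 v=2: → [8,16); WM=12; [0,8) fires=3
i=2 t=16 v=3: → [16,24); WM=14
i=3 t=18 v=1: → [16,24); WM=16; [8,16) fires=2
i=4 t=11 v=8: DROP (t<16-4); WM=16
i=5 t=20 v=3: → [16,24); WM=18
i=6 t=31 v=3: → [24,32); WM=29; [16,24) fires=3
i=7 t=38 v=7: → [32,40); WM=36; [24,32) fires=3
i=8 t=38 v=9: → [32,40); WM=36
i=9 t=38 v=9: → [32,40); WM=36

4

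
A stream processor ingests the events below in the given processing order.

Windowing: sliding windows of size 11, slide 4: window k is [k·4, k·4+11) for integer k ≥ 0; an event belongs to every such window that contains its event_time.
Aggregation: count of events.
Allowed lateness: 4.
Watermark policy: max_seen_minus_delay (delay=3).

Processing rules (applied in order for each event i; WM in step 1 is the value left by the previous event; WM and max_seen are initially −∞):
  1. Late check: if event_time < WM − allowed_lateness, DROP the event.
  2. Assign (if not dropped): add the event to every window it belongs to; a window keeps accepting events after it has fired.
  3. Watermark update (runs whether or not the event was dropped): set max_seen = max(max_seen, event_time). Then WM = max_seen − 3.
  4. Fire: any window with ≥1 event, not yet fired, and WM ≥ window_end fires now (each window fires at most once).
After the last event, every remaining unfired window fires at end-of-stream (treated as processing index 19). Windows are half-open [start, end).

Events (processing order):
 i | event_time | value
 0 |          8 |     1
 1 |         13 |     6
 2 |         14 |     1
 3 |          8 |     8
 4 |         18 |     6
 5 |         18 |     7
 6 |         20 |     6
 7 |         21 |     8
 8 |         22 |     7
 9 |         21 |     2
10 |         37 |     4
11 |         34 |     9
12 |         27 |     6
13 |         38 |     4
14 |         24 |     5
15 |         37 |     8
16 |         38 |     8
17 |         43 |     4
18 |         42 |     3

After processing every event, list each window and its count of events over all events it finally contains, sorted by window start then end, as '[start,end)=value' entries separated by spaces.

[0,11)=2 [4,15)=4 [8,19)=6 [12,23)=8 [16,27)=6 [20,31)=4 [24,35)=1 [28,39)=5 [32,43)=6 [36,47)=6 [40,51)=2

i=0 t=8 v=1: → [8,19),[4,15),[0,11); WM=5
i=1 t=13 v=6: → [12,23),[8,19),[4,15); WM=10
i=2 t=14 v=1: → [12,23),[8,19),[4,15); WM=11; [0,11) fires=1
i=3 t=8 v=8: → [8,19),[4,15),[0,11); WM=11
i=4 t=18 v=6: → [16,27),[12,23),[8,19); WM=15; [4,15) fires=4
i=5 t=18 v=7: → [16,27),[12,23),[8,19); WM=15
i=6 t=20 v=6: → [20,31),[16,27),[12,23); WM=17
i=7 t=21 v=8: → [20,31),[16,27),[12,23); WM=18
i=8 t=22 v=7: → [20,31),[16,27),[12,23); WM=19; [8,19) fires=6
i=9 t=21 v=2: → [20,31),[16,27),[12,23); WM=19
i=10 t=37 v=4: → [36,47),[32,43),[28,39); WM=34; [12,23) fires=8 [16,27) fires=6 [20,31) fires=4
i=11 t=34 v=9: → [32,43),[28,39),[24,35); WM=34
i=12 t=27 v=6: DROP (t<34-4); WM=34
i=13 t=38 v=4: → [36,47),[32,43),[28,39); WM=35; [24,35) fires=1
i=14 t=24 v=5: DROP (t<35-4); WM=35
i=15 t=37 v=8: → [36,47),[32,43),[28,39); WM=35
i=16 t=38 v=8: → [36,47),[32,43),[28,39); WM=35
i=17 t=43 v=4: → [40,51),[36,47); WM=40; [28,39) fires=5
i=18 t=42 v=3: → [40,51),[36,47),[32,43); WM=40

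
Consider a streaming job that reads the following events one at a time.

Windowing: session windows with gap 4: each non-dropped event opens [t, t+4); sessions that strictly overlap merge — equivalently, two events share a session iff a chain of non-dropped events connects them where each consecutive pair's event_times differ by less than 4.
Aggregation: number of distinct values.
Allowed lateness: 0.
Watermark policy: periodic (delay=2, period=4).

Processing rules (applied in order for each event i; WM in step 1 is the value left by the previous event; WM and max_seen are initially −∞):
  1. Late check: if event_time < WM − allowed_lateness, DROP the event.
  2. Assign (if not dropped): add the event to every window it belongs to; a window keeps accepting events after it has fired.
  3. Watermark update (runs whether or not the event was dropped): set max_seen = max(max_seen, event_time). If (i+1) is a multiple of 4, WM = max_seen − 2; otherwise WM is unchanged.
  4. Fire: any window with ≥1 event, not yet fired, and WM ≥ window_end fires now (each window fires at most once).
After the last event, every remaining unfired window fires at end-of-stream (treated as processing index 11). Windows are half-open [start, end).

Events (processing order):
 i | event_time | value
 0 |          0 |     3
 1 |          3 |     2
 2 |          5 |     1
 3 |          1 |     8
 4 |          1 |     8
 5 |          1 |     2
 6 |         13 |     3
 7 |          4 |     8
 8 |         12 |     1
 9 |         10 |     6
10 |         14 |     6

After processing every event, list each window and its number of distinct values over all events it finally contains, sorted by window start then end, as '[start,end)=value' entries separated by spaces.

i=0 t=0 v=3: → [0,4); WM=−∞
i=1 t=3 v=2: → [0,7); WM=−∞
i=2 t=5 v=1: → [0,9); WM=−∞
i=3 t=1 v=8: → [0,9); WM=3
i=4 t=1 v=8: DROP (t<3-0); WM=3
i=5 t=1 v=2: DROP (t<3-0); WM=3
i=6 t=13 v=3: → [13,17); WM=3
i=7 t=4 v=8: → [0,9); WM=11
i=8 t=12 v=1: → [12,17); WM=11
i=9 t=10 v=6: DROP (t<11-0); WM=11
i=10 t=14 v=6: → [12,18); WM=11

[0,9)=4 [12,18)=3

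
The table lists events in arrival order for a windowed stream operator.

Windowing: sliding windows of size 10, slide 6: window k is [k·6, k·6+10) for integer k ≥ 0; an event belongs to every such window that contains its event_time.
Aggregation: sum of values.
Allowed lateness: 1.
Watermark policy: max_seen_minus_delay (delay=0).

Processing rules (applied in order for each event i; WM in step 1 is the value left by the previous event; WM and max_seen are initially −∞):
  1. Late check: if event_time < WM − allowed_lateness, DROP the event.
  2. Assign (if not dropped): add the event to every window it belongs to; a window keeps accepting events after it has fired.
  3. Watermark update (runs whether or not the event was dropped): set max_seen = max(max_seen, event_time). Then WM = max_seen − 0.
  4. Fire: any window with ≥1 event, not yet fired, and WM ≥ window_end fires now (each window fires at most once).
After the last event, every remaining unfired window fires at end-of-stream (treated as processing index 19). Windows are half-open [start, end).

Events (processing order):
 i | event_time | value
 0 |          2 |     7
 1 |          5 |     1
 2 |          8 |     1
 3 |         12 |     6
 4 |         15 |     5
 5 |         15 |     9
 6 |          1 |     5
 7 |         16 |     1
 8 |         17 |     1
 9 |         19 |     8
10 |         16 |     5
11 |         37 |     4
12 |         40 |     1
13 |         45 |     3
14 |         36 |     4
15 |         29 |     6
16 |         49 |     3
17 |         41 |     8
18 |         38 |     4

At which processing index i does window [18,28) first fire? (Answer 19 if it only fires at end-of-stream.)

11

i=0 t=2 v=7: → [0,10); WM=2
i=1 t=5 v=1: → [0,10); WM=5
i=2 t=8 v=1: → [6,16),[0,10); WM=8
i=3 t=12 v=6: → [12,22),[6,16); WM=12; [0,10) fires=9
i=4 t=15 v=5: → [12,22),[6,16); WM=15
i=5 t=15 v=9: → [12,22),[6,16); WM=15
i=6 t=1 v=5: DROP (t<15-1); WM=15
i=7 t=16 v=1: → [12,22); WM=16; [6,16) fires=21
i=8 t=17 v=1: → [12,22); WM=17
i=9 t=19 v=8: → [18,28),[12,22); WM=19
i=10 t=16 v=5: DROP (t<19-1); WM=19
i=11 t=37 v=4: → [36,46),[30,40); WM=37; [12,22) fires=30 [18,28) fires=8
i=12 t=40 v=1: → [36,46); WM=40; [30,40) fires=4
i=13 t=45 v=3: → [42,52),[36,46); WM=45
i=14 t=36 v=4: DROP (t<45-1); WM=45
i=15 t=29 v=6: DROP (t<45-1); WM=45
i=16 t=49 v=3: → [48,58),[42,52); WM=49; [36,46) fires=8
i=17 t=41 v=8: DROP (t<49-1); WM=49
i=18 t=38 v=4: DROP (t<49-1); WM=49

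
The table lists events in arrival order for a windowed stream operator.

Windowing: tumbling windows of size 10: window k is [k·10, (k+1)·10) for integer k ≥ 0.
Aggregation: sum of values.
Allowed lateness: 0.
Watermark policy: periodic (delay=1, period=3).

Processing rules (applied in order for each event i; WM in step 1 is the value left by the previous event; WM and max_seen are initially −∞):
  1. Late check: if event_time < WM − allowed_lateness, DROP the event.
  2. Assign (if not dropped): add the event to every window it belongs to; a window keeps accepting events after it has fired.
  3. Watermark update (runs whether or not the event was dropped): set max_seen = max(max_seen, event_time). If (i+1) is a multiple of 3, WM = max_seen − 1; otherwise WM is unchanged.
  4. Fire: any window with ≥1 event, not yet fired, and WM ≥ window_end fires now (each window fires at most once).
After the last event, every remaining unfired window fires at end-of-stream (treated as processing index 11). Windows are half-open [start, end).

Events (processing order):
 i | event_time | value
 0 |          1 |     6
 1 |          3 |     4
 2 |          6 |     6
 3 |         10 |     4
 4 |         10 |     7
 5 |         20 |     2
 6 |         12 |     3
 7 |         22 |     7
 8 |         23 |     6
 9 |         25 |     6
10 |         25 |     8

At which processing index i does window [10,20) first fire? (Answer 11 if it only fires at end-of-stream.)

i=0 t=1 v=6: → [0,10); WM=−∞
i=1 t=3 v=4: → [0,10); WM=−∞
i=2 t=6 v=6: → [0,10); WM=5
i=3 t=10 v=4: → [10,20); WM=5
i=4 t=10 v=7: → [10,20); WM=5
i=5 t=20 v=2: → [20,30); WM=19; [0,10) fires=16
i=6 t=12 v=3: DROP (t<19-0); WM=19
i=7 t=22 v=7: → [20,30); WM=19
i=8 t=23 v=6: → [20,30); WM=22; [10,20) fires=11
i=9 t=25 v=6: → [20,30); WM=22
i=10 t=25 v=8: → [20,30); WM=22

8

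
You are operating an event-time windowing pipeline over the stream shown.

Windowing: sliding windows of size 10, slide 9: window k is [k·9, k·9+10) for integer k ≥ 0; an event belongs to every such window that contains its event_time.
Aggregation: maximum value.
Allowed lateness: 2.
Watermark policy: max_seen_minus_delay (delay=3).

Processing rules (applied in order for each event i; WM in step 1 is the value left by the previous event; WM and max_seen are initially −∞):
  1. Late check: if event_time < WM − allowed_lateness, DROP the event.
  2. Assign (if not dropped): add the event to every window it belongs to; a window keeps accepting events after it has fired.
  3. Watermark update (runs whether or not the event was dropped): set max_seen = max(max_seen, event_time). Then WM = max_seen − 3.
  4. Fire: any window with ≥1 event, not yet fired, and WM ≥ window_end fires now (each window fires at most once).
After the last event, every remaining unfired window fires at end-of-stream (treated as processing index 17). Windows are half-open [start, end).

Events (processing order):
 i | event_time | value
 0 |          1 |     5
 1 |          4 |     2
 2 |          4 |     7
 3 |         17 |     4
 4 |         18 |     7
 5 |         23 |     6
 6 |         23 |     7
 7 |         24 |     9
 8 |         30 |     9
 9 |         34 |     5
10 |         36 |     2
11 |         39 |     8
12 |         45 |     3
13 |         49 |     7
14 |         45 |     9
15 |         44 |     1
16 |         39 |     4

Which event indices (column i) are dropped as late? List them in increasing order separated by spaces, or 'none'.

16

i=0 t=1 v=5: → [0,10); WM=-2
i=1 t=4 v=2: → [0,10); WM=1
i=2 t=4 v=7: → [0,10); WM=1
i=3 t=17 v=4: → [9,19); WM=14; [0,10) fires=7
i=4 t=18 v=7: → [18,28),[9,19); WM=15
i=5 t=23 v=6: → [18,28); WM=20; [9,19) fires=7
i=6 t=23 v=7: → [18,28); WM=20
i=7 t=24 v=9: → [18,28); WM=21
i=8 t=30 v=9: → [27,37); WM=27
i=9 t=34 v=5: → [27,37); WM=31; [18,28) fires=9
i=10 t=36 v=2: → [36,46),[27,37); WM=33
i=11 t=39 v=8: → [36,46); WM=36
i=12 t=45 v=3: → [45,55),[36,46); WM=42; [27,37) fires=9
i=13 t=49 v=7: → [45,55); WM=46; [36,46) fires=8
i=14 t=45 v=9: → [45,55),[36,46); WM=46
i=15 t=44 v=1: → [36,46); WM=46
i=16 t=39 v=4: DROP (t<46-2); WM=46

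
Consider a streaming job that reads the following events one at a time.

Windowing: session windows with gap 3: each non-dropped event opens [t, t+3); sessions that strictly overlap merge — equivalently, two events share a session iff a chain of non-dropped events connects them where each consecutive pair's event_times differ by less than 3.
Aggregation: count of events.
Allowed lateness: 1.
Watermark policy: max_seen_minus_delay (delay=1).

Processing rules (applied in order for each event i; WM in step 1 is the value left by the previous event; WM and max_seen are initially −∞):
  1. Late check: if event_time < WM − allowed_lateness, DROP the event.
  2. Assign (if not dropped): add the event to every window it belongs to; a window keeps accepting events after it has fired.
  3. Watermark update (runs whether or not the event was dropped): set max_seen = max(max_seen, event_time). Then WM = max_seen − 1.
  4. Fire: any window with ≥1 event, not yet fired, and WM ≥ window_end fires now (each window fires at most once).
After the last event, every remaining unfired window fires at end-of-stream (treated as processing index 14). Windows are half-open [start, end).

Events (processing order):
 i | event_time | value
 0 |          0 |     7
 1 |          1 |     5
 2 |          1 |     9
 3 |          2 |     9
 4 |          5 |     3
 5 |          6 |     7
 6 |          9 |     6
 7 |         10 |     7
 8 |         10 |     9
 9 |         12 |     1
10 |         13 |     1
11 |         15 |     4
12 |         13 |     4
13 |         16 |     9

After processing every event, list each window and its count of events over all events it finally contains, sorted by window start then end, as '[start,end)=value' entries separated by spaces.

[0,5)=4 [5,9)=2 [9,19)=8

i=0 t=0 v=7: → [0,3); WM=-1
i=1 t=1 v=5: → [0,4); WM=0
i=2 t=1 v=9: → [0,4); WM=0
i=3 t=2 v=9: → [0,5); WM=1
i=4 t=5 v=3: → [5,8); WM=4
i=5 t=6 v=7: → [5,9); WM=5
i=6 t=9 v=6: → [9,12); WM=8
i=7 t=10 v=7: → [9,13); WM=9
i=8 t=10 v=9: → [9,13); WM=9
i=9 t=12 v=1: → [9,15); WM=11
i=10 t=13 v=1: → [9,16); WM=12
i=11 t=15 v=4: → [9,18); WM=14
i=12 t=13 v=4: → [9,18); WM=14
i=13 t=16 v=9: → [9,19); WM=15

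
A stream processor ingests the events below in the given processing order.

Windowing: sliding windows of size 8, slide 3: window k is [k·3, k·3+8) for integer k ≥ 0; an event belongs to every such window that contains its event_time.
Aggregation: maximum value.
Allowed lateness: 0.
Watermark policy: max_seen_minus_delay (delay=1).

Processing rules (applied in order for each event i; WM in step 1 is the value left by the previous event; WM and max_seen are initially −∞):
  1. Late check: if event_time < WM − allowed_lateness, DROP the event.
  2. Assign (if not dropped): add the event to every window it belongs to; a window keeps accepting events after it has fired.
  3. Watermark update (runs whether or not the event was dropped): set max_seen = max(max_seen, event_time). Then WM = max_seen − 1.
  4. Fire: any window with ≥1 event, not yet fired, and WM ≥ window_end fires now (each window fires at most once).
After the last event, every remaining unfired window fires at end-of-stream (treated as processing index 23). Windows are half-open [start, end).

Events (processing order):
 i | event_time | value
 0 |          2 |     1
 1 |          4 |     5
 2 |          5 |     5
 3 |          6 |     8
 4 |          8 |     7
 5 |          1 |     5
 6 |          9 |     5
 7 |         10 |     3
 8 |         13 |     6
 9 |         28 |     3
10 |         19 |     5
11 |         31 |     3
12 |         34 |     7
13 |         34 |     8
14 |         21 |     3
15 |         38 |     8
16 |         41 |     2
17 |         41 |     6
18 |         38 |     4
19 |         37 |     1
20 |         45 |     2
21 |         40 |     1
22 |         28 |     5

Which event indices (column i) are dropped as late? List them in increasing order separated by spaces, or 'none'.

i=0 t=2 v=1: → [0,8); WM=1
i=1 t=4 v=5: → [3,11),[0,8); WM=3
i=2 t=5 v=5: → [3,11),[0,8); WM=4
i=3 t=6 v=8: → [6,14),[3,11),[0,8); WM=5
i=4 t=8 v=7: → [6,14),[3,11); WM=7
i=5 t=1 v=5: DROP (t<7-0); WM=7
i=6 t=9 v=5: → [9,17),[6,14),[3,11); WM=8; [0,8) fires=8
i=7 t=10 v=3: → [9,17),[6,14),[3,11); WM=9
i=8 t=13 v=6: → [12,20),[9,17),[6,14); WM=12; [3,11) fires=8
i=9 t=28 v=3: → [27,35),[24,32),[21,29); WM=27; [6,14) fires=8 [9,17) fires=6 [12,20) fires=6
i=10 t=19 v=5: DROP (t<27-0); WM=27
i=11 t=31 v=3: → [30,38),[27,35),[24,32); WM=30; [21,29) fires=3
i=12 t=34 v=7: → [33,41),[30,38),[27,35); WM=33; [24,32) fires=3
i=13 t=34 v=8: → [33,41),[30,38),[27,35); WM=33
i=14 t=21 v=3: DROP (t<33-0); WM=33
i=15 t=38 v=8: → [36,44),[33,41); WM=37; [27,35) fires=8
i=16 t=41 v=2: → [39,47),[36,44); WM=40; [30,38) fires=8
i=17 t=41 v=6: → [39,47),[36,44); WM=40
i=18 t=38 v=4: DROP (t<40-0); WM=40
i=19 t=37 v=1: DROP (t<40-0); WM=40
i=20 t=45 v=2: → [45,53),[42,50),[39,47); WM=44; [33,41) fires=8 [36,44) fires=8
i=21 t=40 v=1: DROP (t<44-0); WM=44
i=22 t=28 v=5: DROP (t<44-0); WM=44

5 10 14 18 19 21 22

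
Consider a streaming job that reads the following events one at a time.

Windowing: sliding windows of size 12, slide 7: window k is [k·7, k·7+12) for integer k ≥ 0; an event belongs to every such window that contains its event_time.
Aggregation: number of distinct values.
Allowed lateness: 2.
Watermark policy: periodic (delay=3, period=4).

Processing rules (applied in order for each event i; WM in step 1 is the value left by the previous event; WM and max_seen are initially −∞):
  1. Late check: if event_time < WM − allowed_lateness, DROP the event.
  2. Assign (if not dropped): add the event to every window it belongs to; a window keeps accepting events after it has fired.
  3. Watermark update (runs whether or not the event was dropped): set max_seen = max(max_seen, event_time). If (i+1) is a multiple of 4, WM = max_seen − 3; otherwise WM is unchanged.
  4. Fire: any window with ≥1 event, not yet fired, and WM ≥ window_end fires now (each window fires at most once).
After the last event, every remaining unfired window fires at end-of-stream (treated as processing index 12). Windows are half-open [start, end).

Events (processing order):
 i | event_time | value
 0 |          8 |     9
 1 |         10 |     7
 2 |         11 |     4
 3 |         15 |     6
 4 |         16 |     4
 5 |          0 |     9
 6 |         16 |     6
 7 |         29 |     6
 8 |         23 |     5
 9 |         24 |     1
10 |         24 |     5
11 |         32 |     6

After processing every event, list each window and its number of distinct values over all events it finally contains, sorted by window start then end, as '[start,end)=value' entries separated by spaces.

i=0 t=8 v=9: → [7,19),[0,12); WM=−∞
i=1 t=10 v=7: → [7,19),[0,12); WM=−∞
i=2 t=11 v=4: → [7,19),[0,12); WM=−∞
i=3 t=15 v=6: → [14,26),[7,19); WM=12; [0,12) fires=3
i=4 t=16 v=4: → [14,26),[7,19); WM=12
i=5 t=0 v=9: DROP (t<12-2); WM=12
i=6 t=16 v=6: → [14,26),[7,19); WM=12
i=7 t=29 v=6: → [28,40),[21,33); WM=26; [7,19) fires=4 [14,26) fires=2
i=8 t=23 v=5: DROP (t<26-2); WM=26
i=9 t=24 v=1: → [21,33),[14,26); WM=26
i=10 t=24 v=5: → [21,33),[14,26); WM=26
i=11 t=32 v=6: → [28,40),[21,33); WM=29

[0,12)=3 [7,19)=4 [14,26)=4 [21,33)=3 [28,40)=1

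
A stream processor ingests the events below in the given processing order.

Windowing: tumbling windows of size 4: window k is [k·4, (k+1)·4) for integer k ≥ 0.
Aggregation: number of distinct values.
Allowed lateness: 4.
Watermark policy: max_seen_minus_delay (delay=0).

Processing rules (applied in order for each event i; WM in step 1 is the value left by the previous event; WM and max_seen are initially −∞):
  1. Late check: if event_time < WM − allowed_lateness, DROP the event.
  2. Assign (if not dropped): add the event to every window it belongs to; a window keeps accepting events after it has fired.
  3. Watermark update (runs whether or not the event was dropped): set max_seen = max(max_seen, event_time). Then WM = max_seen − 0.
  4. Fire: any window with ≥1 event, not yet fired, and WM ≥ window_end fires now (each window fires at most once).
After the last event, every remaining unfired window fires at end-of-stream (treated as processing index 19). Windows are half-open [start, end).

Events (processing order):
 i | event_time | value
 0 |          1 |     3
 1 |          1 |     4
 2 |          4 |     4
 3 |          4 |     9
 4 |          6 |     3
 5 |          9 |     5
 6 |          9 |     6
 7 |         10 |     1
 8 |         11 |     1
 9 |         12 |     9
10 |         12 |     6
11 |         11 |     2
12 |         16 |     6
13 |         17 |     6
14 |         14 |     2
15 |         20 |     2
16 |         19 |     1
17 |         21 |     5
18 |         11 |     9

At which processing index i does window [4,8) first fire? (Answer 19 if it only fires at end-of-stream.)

i=0 t=1 v=3: → [0,4); WM=1
i=1 t=1 v=4: → [0,4); WM=1
i=2 t=4 v=4: → [4,8); WM=4; [0,4) fires=2
i=3 t=4 v=9: → [4,8); WM=4
i=4 t=6 v=3: → [4,8); WM=6
i=5 t=9 v=5: → [8,12); WM=9; [4,8) fires=3
i=6 t=9 v=6: → [8,12); WM=9
i=7 t=10 v=1: → [8,12); WM=10
i=8 t=11 v=1: → [8,12); WM=11
i=9 t=12 v=9: → [12,16); WM=12; [8,12) fires=3
i=10 t=12 v=6: → [12,16); WM=12
i=11 t=11 v=2: → [8,12); WM=12
i=12 t=16 v=6: → [16,20); WM=16; [12,16) fires=2
i=13 t=17 v=6: → [16,20); WM=17
i=14 t=14 v=2: → [12,16); WM=17
i=15 t=20 v=2: → [20,24); WM=20; [16,20) fires=1
i=16 t=19 v=1: → [16,20); WM=20
i=17 t=21 v=5: → [20,24); WM=21
i=18 t=11 v=9: DROP (t<21-4); WM=21

5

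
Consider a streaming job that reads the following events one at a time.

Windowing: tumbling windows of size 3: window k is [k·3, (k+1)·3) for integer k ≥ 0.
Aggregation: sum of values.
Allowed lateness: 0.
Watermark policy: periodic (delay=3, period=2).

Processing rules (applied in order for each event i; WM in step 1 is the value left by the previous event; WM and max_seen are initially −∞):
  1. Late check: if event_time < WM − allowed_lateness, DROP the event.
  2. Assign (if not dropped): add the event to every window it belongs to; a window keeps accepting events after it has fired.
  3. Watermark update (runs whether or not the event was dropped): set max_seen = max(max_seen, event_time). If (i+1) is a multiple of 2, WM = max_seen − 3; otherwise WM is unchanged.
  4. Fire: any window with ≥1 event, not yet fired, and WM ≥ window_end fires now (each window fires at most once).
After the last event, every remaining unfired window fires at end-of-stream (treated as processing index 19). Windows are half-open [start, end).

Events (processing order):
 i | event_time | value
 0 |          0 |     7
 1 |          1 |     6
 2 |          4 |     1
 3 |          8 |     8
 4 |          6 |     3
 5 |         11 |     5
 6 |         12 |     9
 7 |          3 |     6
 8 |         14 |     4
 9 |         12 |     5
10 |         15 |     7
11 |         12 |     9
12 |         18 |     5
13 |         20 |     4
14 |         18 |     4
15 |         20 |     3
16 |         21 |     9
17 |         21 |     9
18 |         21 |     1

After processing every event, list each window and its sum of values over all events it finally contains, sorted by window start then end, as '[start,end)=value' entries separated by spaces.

i=0 t=0 v=7: → [0,3); WM=−∞
i=1 t=1 v=6: → [0,3); WM=-2
i=2 t=4 v=1: → [3,6); WM=-2
i=3 t=8 v=8: → [6,9); WM=5; [0,3) fires=13
i=4 t=6 v=3: → [6,9); WM=5
i=5 t=11 v=5: → [9,12); WM=8; [3,6) fires=1
i=6 t=12 v=9: → [12,15); WM=8
i=7 t=3 v=6: DROP (t<8-0); WM=9; [6,9) fires=11
i=8 t=14 v=4: → [12,15); WM=9
i=9 t=12 v=5: → [12,15); WM=11
i=10 t=15 v=7: → [15,18); WM=11
i=11 t=12 v=9: → [12,15); WM=12; [9,12) fires=5
i=12 t=18 v=5: → [18,21); WM=12
i=13 t=20 v=4: → [18,21); WM=17; [12,15) fires=27
i=14 t=18 v=4: → [18,21); WM=17
i=15 t=20 v=3: → [18,21); WM=17
i=16 t=21 v=9: → [21,24); WM=17
i=17 t=21 v=9: → [21,24); WM=18; [15,18) fires=7
i=18 t=21 v=1: → [21,24); WM=18

[0,3)=13 [3,6)=1 [6,9)=11 [9,12)=5 [12,15)=27 [15,18)=7 [18,21)=16 [21,24)=19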